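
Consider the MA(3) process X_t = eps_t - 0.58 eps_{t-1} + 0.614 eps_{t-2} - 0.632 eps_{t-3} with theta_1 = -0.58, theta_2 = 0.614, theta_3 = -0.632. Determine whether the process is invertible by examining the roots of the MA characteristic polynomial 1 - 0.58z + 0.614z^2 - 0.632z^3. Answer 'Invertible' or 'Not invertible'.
\text{Invertible}

The MA(q) characteristic polynomial is P(z) = 1 - 0.58z + 0.614z^2 - 0.632z^3.
Invertibility requires all roots to lie outside the unit circle, i.e. |z| > 1 for every root.
Degree 3: look for a simple real root z0 first, then factor out (1 - z/z0) and solve the remaining quadratic.
Testing z0 = 1.25: P(1.25) = 1 + (-0.58)(1.25) + (0.614)(1.25)^2 + (-0.632)(1.25)^3
  = 1 + (-0.725) + (0.959375) + (-1.234375) = 0.  So z_0 = 1.25 is a root, |z_0| = 1.25.
Divide out the factor (1 - 0.8 z) = (1 - z/z0) (since 1/z0 = 0.8):
  P(z) = (1 - 0.8 z)(1 + (0.22) z + (0.79) z^2)
  [check: z-coef 0.22 - (0.8) = -0.58; z^2-coef 0.79 - (0.8)(0.22) = 0.614; z^3-coef -(0.8)(0.79) = -0.632.]
Remaining roots from the quadratic factor 1 + (0.22) z + (0.79) z^2:
  Set 1 + (0.22) z + (0.79) z^2 = 0, i.e. a z^2 + b z + c = 0 with a = 0.79, b = 0.22, c = 1.
  Discriminant D = b^2 - 4ac = (0.22)^2 - 4*(0.79)*1 = 0.0484 - (3.16) = -3.1116.
  D < 0, so the roots are the complex-conjugate pair z = (-b +/- i sqrt(-D)) / (2a) = -0.1392 +/- 1.1164i.
  For a conjugate pair |z|^2 = z * conj(z) = (product of roots) = c/a = 1/(0.79) = 1.265823, so |z| = sqrt(1.265823) = 1.1251 for both roots.
Moduli of all roots: 1.2500, 1.1251, 1.1251.
All moduli strictly greater than 1? Yes.
Verdict: Invertible.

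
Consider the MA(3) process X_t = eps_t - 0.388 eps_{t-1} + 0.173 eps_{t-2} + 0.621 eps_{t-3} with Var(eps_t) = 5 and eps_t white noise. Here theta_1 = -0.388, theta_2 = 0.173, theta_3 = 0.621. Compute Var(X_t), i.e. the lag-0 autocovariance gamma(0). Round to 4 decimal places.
\gamma(0) = 7.8306

For an MA(q) process X_t = eps_t + sum_i theta_i eps_{t-i} with
Var(eps_t) = sigma^2, the variance is
  gamma(0) = sigma^2 * (1 + sum_i theta_i^2).
  sum_i theta_i^2 = (-0.388)^2 + (0.173)^2 + (0.621)^2 = 0.150544 + 0.029929 + 0.385641 = 0.566114.
  gamma(0) = 5 * (1 + 0.566114) = 5 * 1.566114 = 7.83057, which rounds to 7.8306.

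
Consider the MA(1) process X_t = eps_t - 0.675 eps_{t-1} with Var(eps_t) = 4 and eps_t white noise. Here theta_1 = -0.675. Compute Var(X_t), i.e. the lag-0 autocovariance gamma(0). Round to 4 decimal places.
\gamma(0) = 5.8225

For an MA(q) process X_t = eps_t + sum_i theta_i eps_{t-i} with
Var(eps_t) = sigma^2, the variance is
  gamma(0) = sigma^2 * (1 + sum_i theta_i^2).
  sum_i theta_i^2 = (-0.675)^2 = 0.455625.
  gamma(0) = 4 * (1 + 0.455625) = 4 * 1.455625 = 5.8225.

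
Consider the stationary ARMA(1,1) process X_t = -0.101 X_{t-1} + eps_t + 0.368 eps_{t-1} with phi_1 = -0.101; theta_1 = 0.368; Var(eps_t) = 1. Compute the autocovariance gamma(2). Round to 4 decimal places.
\gamma(2) = -0.0262

Multiply the model equation by X_{t-k} and take expectations. With theta_0 = psi_0 = 1 and psi_j the MA(infinity) weights, this gives
  gamma(k) - sum_i phi_i gamma(k-i) = c_k,
  c_k = sigma^2 * sum_{j=k..q} theta_j psi_{j-k}   (c_k = 0 for k > q),
using gamma(-m) = gamma(m).
psi-weights needed (psi_j = theta_j + sum_i phi_i psi_{j-i}):
  psi_1 = theta_1 + phi_1 = 0.368 + (-0.101) = 0.267
Right-hand sides:
  c_0 = sigma^2 (1 + theta_1 psi_1) = 1 * (1 + (0.368)(0.267)) = 1 * 1.098256 = 1.098256
  c_1 = sigma^2 theta_1 = 1 * (0.368) = 0.368
  c_2 = 0
Equations for k = 0 and k = 1 (AR order 1):
  gamma(0) = phi_1 gamma(1) + c_0
  gamma(1) = phi_1 gamma(0) + c_1
Substituting the second into the first: gamma(0) (1 - phi_1^2) = c_0 + phi_1 c_1, so
  gamma(0) = (c_0 + phi_1 c_1) / (1 - phi_1^2) = (1.098256 + (-0.101)(0.368)) / (1 - (-0.101)^2) = 1.061088 / 0.989799 = 1.072024.
  gamma(1) = phi_1 gamma(0) + c_1 = (-0.101)(1.072024) + (0.368) = 0.259726.
For k = 2 (> q): gamma(2) = phi_1 gamma(1) = (-0.101)(0.259726) = -0.026232.
Therefore gamma(2) = -0.0262 (to 4 decimal places).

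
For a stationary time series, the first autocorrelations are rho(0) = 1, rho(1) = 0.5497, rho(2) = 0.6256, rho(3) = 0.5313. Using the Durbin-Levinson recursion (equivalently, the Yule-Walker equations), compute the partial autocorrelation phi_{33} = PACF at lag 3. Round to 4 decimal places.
\phi_{33} = 0.1679

The PACF at lag k is phi_{kk}, the last component of the solution
to the Yule-Walker system G_k phi = r_k where
  (G_k)_{ij} = rho(|i - j|), (r_k)_i = rho(i), i,j = 1..k.
Equivalently, Durbin-Levinson gives phi_{kk} iteratively:
  phi_{11} = rho(1)
  phi_{kk} = [rho(k) - sum_{j=1..k-1} phi_{k-1,j} rho(k-j)]
            / [1 - sum_{j=1..k-1} phi_{k-1,j} rho(j)],
  phi_{k,j} = phi_{k-1,j} - phi_{kk} phi_{k-1,k-j},  j = 1..k-1.
Step k = 1:
  phi_11 = rho(1) = 0.5497.
Step k = 2:
  phi_22 = [rho(2) - phi_11 rho(1)] / [1 - phi_11 rho(1)] = [0.6256 - (0.5497)(0.5497)] / [1 - (0.5497)(0.5497)]
         = 0.32342991 / 0.69782991 = 0.46348.
  Update: phi_21 = phi_11 - phi_22 phi_11 = 0.5497 - (0.46348)(0.5497) = 0.294925.
Step k = 3:
  phi_33 = [rho(3) - phi_21 rho(2) - phi_22 rho(1)] / [1 - phi_21 rho(1) - phi_22 rho(2)]
    numerator   = 0.5313 - (0.294925)(0.6256) - (0.46348)(0.5497) = 0.09202002
    denominator = 1 - (0.294925)(0.5497) - (0.46348)(0.6256) = 0.54792675
  phi_33 = 0.09202002 / 0.54792675 = 0.1679.
Therefore phi_{33} = 0.1679.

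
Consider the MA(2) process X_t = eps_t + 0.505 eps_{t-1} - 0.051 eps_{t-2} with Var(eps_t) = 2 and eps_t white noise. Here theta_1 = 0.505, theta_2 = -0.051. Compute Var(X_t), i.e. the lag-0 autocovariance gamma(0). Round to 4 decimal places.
\gamma(0) = 2.5153

For an MA(q) process X_t = eps_t + sum_i theta_i eps_{t-i} with
Var(eps_t) = sigma^2, the variance is
  gamma(0) = sigma^2 * (1 + sum_i theta_i^2).
  sum_i theta_i^2 = (0.505)^2 + (-0.051)^2 = 0.255025 + 0.002601 = 0.257626.
  gamma(0) = 2 * (1 + 0.257626) = 2 * 1.257626 = 2.515252, which rounds to 2.5153.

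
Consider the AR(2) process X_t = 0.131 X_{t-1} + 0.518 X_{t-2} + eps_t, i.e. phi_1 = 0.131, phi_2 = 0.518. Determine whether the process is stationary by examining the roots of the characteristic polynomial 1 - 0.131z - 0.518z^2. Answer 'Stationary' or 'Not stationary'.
\text{Stationary}

The AR(p) characteristic polynomial is P(z) = 1 - 0.131z - 0.518z^2.
Stationarity requires all roots to lie outside the unit circle, i.e. |z| > 1 for every root.
Set 1 + (-0.131) z + (-0.518) z^2 = 0, i.e. a z^2 + b z + c = 0 with a = -0.518, b = -0.131, c = 1.
Discriminant D = b^2 - 4ac = (-0.131)^2 - 4*(-0.518)*1 = 0.017161 - (-2.072) = 2.089161.
D >= 0, so the roots are real: z = (-b +/- sqrt(D)) / (2a) = (0.131 +/- 1.445393) / (-1.036).
  z_1 = (0.131 + 1.445393) / (-1.036) = -1.5216,   |z_1| = 1.5216.
  z_2 = (0.131 - 1.445393) / (-1.036) = 1.2687,   |z_2| = 1.2687.
Moduli of all roots: 1.5216, 1.2687.
All moduli strictly greater than 1? Yes.
Verdict: Stationary.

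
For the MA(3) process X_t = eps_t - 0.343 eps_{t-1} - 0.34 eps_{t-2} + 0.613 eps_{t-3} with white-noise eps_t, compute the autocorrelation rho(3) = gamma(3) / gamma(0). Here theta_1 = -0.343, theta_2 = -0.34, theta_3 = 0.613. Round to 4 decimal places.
\rho(3) = 0.3810

For an MA(q) process with theta_0 = 1, the autocovariance is
  gamma(k) = sigma^2 * sum_{i=0..q-k} theta_i * theta_{i+k},
and rho(k) = gamma(k) / gamma(0). Sigma^2 cancels.
  numerator   = (1)*(0.613) = 0.613.
  denominator = (1)^2 + (-0.343)^2 + (-0.34)^2 + (0.613)^2 = 1.609018.
  rho(3) = 0.613 / 1.609018 = 0.3810.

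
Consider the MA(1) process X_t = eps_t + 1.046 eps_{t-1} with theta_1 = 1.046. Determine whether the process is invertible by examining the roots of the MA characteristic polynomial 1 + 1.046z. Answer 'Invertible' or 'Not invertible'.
\text{Not invertible}

The MA(q) characteristic polynomial is P(z) = 1 + 1.046z.
Invertibility requires all roots to lie outside the unit circle, i.e. |z| > 1 for every root.
This is linear in z: 1 + (1.046) z = 0  =>  z = -1/(1.046) = -0.956023,  |z| = 0.956023.
Moduli of all roots: 0.9560.
All moduli strictly greater than 1? No.
Verdict: Not invertible.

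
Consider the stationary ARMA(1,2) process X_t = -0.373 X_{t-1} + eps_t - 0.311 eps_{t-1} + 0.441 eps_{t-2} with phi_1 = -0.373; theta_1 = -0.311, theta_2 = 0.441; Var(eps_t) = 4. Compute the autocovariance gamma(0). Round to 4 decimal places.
\gamma(0) = 8.1231

Multiply the model equation by X_{t-k} and take expectations. With theta_0 = psi_0 = 1 and psi_j the MA(infinity) weights, this gives
  gamma(k) - sum_i phi_i gamma(k-i) = c_k,
  c_k = sigma^2 * sum_{j=k..q} theta_j psi_{j-k}   (c_k = 0 for k > q),
using gamma(-m) = gamma(m).
psi-weights needed (psi_j = theta_j + sum_i phi_i psi_{j-i}):
  psi_1 = theta_1 + phi_1 = -0.311 + (-0.373) = -0.684
  psi_2 = theta_2 + phi_1 psi_1 = 0.441 + (-0.373)(-0.684) = 0.696132
Right-hand sides:
  c_0 = sigma^2 (1 + theta_1 psi_1 + theta_2 psi_2) = 4 * (1 + (-0.311)(-0.684) + (0.441)(0.696132)) = 4 * 1.519718 = 6.078873
  c_1 = sigma^2 (theta_1 + theta_2 psi_1) = 4 * (-0.311 + (0.441)(-0.684)) = -2.450576
  c_2 = sigma^2 theta_2 = 4 * (0.441) = 1.764
Equations for k = 0 and k = 1 (AR order 1):
  gamma(0) = phi_1 gamma(1) + c_0
  gamma(1) = phi_1 gamma(0) + c_1
Substituting the second into the first: gamma(0) (1 - phi_1^2) = c_0 + phi_1 c_1, so
  gamma(0) = (c_0 + phi_1 c_1) / (1 - phi_1^2) = (6.078873 + (-0.373)(-2.450576)) / (1 - (-0.373)^2) = 6.992938 / 0.860871 = 8.123096.
Therefore gamma(0) = 8.1231 (to 4 decimal places).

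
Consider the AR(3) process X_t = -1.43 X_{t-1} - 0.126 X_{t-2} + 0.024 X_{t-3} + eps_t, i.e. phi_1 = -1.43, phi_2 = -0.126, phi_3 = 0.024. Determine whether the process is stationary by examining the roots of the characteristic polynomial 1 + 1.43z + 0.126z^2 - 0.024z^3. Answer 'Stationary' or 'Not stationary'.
\text{Not stationary}

The AR(p) characteristic polynomial is P(z) = 1 + 1.43z + 0.126z^2 - 0.024z^3.
Stationarity requires all roots to lie outside the unit circle, i.e. |z| > 1 for every root.
Degree 3: look for a simple real root z0 first, then factor out (1 - z/z0) and solve the remaining quadratic.
Testing z0 = -5: P(-5) = 1 + (1.43)(-5) + (0.126)(-5)^2 + (-0.024)(-5)^3
  = 1 + (-7.15) + (3.15) + (3) = 0.  So z_0 = -5 is a root, |z_0| = 5.
Divide out the factor (1 + 0.2 z) = (1 - z/z0) (since 1/z0 = -0.2):
  P(z) = (1 + 0.2 z)(1 + (1.23) z + (-0.12) z^2)
  [check: z-coef 1.23 - (-0.2) = 1.43; z^2-coef -0.12 - (-0.2)(1.23) = 0.126; z^3-coef -(-0.2)(-0.12) = -0.024.]
Remaining roots from the quadratic factor 1 + (1.23) z + (-0.12) z^2:
  Set 1 + (1.23) z + (-0.12) z^2 = 0, i.e. a z^2 + b z + c = 0 with a = -0.12, b = 1.23, c = 1.
  Discriminant D = b^2 - 4ac = (1.23)^2 - 4*(-0.12)*1 = 1.5129 - (-0.48) = 1.9929.
  D >= 0, so the roots are real: z = (-b +/- sqrt(D)) / (2a) = (-1.23 +/- 1.411701) / (-0.24).
    z_1 = (-1.23 + 1.411701) / (-0.24) = -0.7571,   |z_1| = 0.7571.
    z_2 = (-1.23 - 1.411701) / (-0.24) = 11.0071,   |z_2| = 11.0071.
Moduli of all roots: 5.0000, 0.7571, 11.0071.
All moduli strictly greater than 1? No.
Verdict: Not stationary.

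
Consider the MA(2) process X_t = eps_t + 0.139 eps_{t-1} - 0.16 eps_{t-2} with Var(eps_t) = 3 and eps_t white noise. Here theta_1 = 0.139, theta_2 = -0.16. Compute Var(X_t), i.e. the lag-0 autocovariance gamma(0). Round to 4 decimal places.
\gamma(0) = 3.1348

For an MA(q) process X_t = eps_t + sum_i theta_i eps_{t-i} with
Var(eps_t) = sigma^2, the variance is
  gamma(0) = sigma^2 * (1 + sum_i theta_i^2).
  sum_i theta_i^2 = (0.139)^2 + (-0.16)^2 = 0.019321 + 0.0256 = 0.044921.
  gamma(0) = 3 * (1 + 0.044921) = 3 * 1.044921 = 3.134763, which rounds to 3.1348.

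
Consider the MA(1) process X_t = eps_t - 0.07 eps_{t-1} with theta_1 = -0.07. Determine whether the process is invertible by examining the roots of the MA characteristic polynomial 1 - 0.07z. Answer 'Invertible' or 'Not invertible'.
\text{Invertible}

The MA(q) characteristic polynomial is P(z) = 1 - 0.07z.
Invertibility requires all roots to lie outside the unit circle, i.e. |z| > 1 for every root.
This is linear in z: 1 + (-0.07) z = 0  =>  z = -1/(-0.07) = 14.285714,  |z| = 14.285714.
Moduli of all roots: 14.2857.
All moduli strictly greater than 1? Yes.
Verdict: Invertible.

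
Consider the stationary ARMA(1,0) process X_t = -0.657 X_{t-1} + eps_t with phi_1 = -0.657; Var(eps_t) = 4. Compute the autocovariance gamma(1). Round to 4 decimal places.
\gamma(1) = -4.6239

Multiply the model equation by X_{t-k} and take expectations. With theta_0 = psi_0 = 1 and psi_j the MA(infinity) weights, this gives
  gamma(k) - sum_i phi_i gamma(k-i) = c_k,
  c_k = sigma^2 * sum_{j=k..q} theta_j psi_{j-k}   (c_k = 0 for k > q),
using gamma(-m) = gamma(m).
Pure AR (q = 0): c_0 = sigma^2 = 4, c_k = 0 for k >= 1.
Equations for k = 0 and k = 1 (AR order 1):
  gamma(0) = phi_1 gamma(1) + c_0
  gamma(1) = phi_1 gamma(0) + c_1
Substituting the second into the first: gamma(0) (1 - phi_1^2) = c_0 + phi_1 c_1, so
  gamma(0) = c_0 / (1 - phi_1^2) = 4 / (1 - (-0.657)^2) = 4 / 0.568351 = 7.037904.
  gamma(1) = phi_1 gamma(0) = (-0.657)(7.037904) = -4.623903.
Therefore gamma(1) = -4.6239 (to 4 decimal places).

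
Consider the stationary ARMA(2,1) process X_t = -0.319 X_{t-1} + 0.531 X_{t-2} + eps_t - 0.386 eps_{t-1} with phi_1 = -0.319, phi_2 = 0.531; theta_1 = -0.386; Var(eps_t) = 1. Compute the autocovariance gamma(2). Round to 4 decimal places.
\gamma(2) = 3.5078

Multiply the model equation by X_{t-k} and take expectations. With theta_0 = psi_0 = 1 and psi_j the MA(infinity) weights, this gives
  gamma(k) - sum_i phi_i gamma(k-i) = c_k,
  c_k = sigma^2 * sum_{j=k..q} theta_j psi_{j-k}   (c_k = 0 for k > q),
using gamma(-m) = gamma(m).
psi-weights needed (psi_j = theta_j + sum_i phi_i psi_{j-i}):
  psi_1 = theta_1 + phi_1 = -0.386 + (-0.319) = -0.705
Right-hand sides:
  c_0 = sigma^2 (1 + theta_1 psi_1) = 1 * (1 + (-0.386)(-0.705)) = 1 * 1.27213 = 1.27213
  c_1 = sigma^2 theta_1 = 1 * (-0.386) = -0.386
  c_2 = 0
Equations for k = 0, 1, 2 (AR order 2, c_2 = 0):
  (E0) gamma(0) = phi_1 gamma(1) + phi_2 gamma(2) + c_0
  (E1) gamma(1) = phi_1 gamma(0) + phi_2 gamma(1) + c_1
  (E2) gamma(2) = phi_1 gamma(1) + phi_2 gamma(0)
From (E1): gamma(1) = A gamma(0) + B with
  A = phi_1 / (1 - phi_2) = -0.319 / 0.469 = -0.680171,   B = c_1 / (1 - phi_2) = -0.386 / 0.469 = -0.823028.
Insert (E2) into (E0): gamma(0) (1 - phi_2^2) = phi_1 (1 + phi_2) gamma(1) + c_0.
  phi_1 (1 + phi_2) = (-0.319)(1.531) = -0.488389,   1 - phi_2^2 = 0.718039.
Replace gamma(1) by A gamma(0) + B and collect gamma(0):
  gamma(0) [0.718039 - (-0.488389)(-0.680171)] = (-0.488389)(-0.823028) + 1.27213
  gamma(0) * 0.385851 = 1.674088
  gamma(0) = 1.674088 / 0.385851 = 4.338688.
  gamma(1) = A gamma(0) + B = (-0.680171)(4.338688) + (-0.823028) = -3.774075.
  gamma(2) = phi_1 gamma(1) + phi_2 gamma(0) = (-0.319)(-3.774075) + (0.531)(4.338688) = 3.507773.
Therefore gamma(2) = 3.5078 (to 4 decimal places).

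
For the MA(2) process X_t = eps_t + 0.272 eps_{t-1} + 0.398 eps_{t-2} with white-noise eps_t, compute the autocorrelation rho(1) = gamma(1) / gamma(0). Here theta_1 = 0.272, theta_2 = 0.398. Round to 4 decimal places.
\rho(1) = 0.3086

For an MA(q) process with theta_0 = 1, the autocovariance is
  gamma(k) = sigma^2 * sum_{i=0..q-k} theta_i * theta_{i+k},
and rho(k) = gamma(k) / gamma(0). Sigma^2 cancels.
  numerator   = (1)*(0.272) + (0.272)*(0.398) = 0.380256.
  denominator = (1)^2 + (0.272)^2 + (0.398)^2 = 1.232388.
  rho(1) = 0.380256 / 1.232388 = 0.3086.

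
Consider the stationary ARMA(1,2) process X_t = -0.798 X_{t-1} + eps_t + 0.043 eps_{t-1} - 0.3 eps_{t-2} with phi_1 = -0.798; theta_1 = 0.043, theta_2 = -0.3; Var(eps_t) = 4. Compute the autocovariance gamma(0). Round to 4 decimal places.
\gamma(0) = 7.2878

Multiply the model equation by X_{t-k} and take expectations. With theta_0 = psi_0 = 1 and psi_j the MA(infinity) weights, this gives
  gamma(k) - sum_i phi_i gamma(k-i) = c_k,
  c_k = sigma^2 * sum_{j=k..q} theta_j psi_{j-k}   (c_k = 0 for k > q),
using gamma(-m) = gamma(m).
psi-weights needed (psi_j = theta_j + sum_i phi_i psi_{j-i}):
  psi_1 = theta_1 + phi_1 = 0.043 + (-0.798) = -0.755
  psi_2 = theta_2 + phi_1 psi_1 = -0.3 + (-0.798)(-0.755) = 0.30249
Right-hand sides:
  c_0 = sigma^2 (1 + theta_1 psi_1 + theta_2 psi_2) = 4 * (1 + (0.043)(-0.755) + (-0.3)(0.30249)) = 4 * 0.876788 = 3.507152
  c_1 = sigma^2 (theta_1 + theta_2 psi_1) = 4 * (0.043 + (-0.3)(-0.755)) = 1.078
  c_2 = sigma^2 theta_2 = 4 * (-0.3) = -1.2
Equations for k = 0 and k = 1 (AR order 1):
  gamma(0) = phi_1 gamma(1) + c_0
  gamma(1) = phi_1 gamma(0) + c_1
Substituting the second into the first: gamma(0) (1 - phi_1^2) = c_0 + phi_1 c_1, so
  gamma(0) = (c_0 + phi_1 c_1) / (1 - phi_1^2) = (3.507152 + (-0.798)(1.078)) / (1 - (-0.798)^2) = 2.646908 / 0.363196 = 7.287823.
Therefore gamma(0) = 7.2878 (to 4 decimal places).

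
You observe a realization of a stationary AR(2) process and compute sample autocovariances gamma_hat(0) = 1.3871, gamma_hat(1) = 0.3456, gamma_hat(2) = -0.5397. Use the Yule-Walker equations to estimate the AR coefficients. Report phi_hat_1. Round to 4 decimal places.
\hat\phi_{1} = 0.3690

The Yule-Walker equations for an AR(p) process read, in matrix form,
  Gamma_p phi = r_p,   with   (Gamma_p)_{ij} = gamma(|i - j|),
                       (r_p)_i = gamma(i),   i,j = 1..p.
Substitute the sample gammas (Toeplitz matrix and right-hand side of size 2):
  Gamma_p = [[1.3871, 0.3456], [0.3456, 1.3871]]
  r_p     = [0.3456, -0.5397]
Written out:
  1.3871 phi_1 + 0.3456 phi_2 = 0.3456
  0.3456 phi_1 + 1.3871 phi_2 = -0.5397
Solve by Cramer's rule:
  det = gamma(0)^2 - gamma(1)^2 = (1.3871)^2 - (0.3456)^2 = 1.92404641 - 0.11943936 = 1.80460705
  phi_hat_1 = [gamma(1) gamma(0) - gamma(1) gamma(2)] / det = [(0.3456)(1.3871) - (0.3456)(-0.5397)] / 1.80460705 = 0.66590208 / 1.80460705 = 0.369
  phi_hat_2 = [gamma(0) gamma(2) - gamma(1)^2] / det = [(1.3871)(-0.5397) - (0.3456)^2] / 1.80460705 = -0.86805723 / 1.80460705 = -0.481
So phi_hat = [0.3690, -0.4810].
Therefore phi_hat_1 = 0.3690.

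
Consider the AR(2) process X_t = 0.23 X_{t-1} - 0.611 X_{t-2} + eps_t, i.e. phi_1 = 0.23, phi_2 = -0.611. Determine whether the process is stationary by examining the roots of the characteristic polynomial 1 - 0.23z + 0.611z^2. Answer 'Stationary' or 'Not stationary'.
\text{Stationary}

The AR(p) characteristic polynomial is P(z) = 1 - 0.23z + 0.611z^2.
Stationarity requires all roots to lie outside the unit circle, i.e. |z| > 1 for every root.
Set 1 + (-0.23) z + (0.611) z^2 = 0, i.e. a z^2 + b z + c = 0 with a = 0.611, b = -0.23, c = 1.
Discriminant D = b^2 - 4ac = (-0.23)^2 - 4*(0.611)*1 = 0.0529 - (2.444) = -2.3911.
D < 0, so the roots are the complex-conjugate pair z = (-b +/- i sqrt(-D)) / (2a) = 0.1882 +/- 1.2654i.
For a conjugate pair |z|^2 = z * conj(z) = (product of roots) = c/a = 1/(0.611) = 1.636661, so |z| = sqrt(1.636661) = 1.2793 for both roots.
Moduli of all roots: 1.2793, 1.2793.
All moduli strictly greater than 1? Yes.
Verdict: Stationary.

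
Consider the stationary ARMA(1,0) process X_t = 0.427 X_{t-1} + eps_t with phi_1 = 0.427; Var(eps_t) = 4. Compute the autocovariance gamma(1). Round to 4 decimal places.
\gamma(1) = 2.0889

Multiply the model equation by X_{t-k} and take expectations. With theta_0 = psi_0 = 1 and psi_j the MA(infinity) weights, this gives
  gamma(k) - sum_i phi_i gamma(k-i) = c_k,
  c_k = sigma^2 * sum_{j=k..q} theta_j psi_{j-k}   (c_k = 0 for k > q),
using gamma(-m) = gamma(m).
Pure AR (q = 0): c_0 = sigma^2 = 4, c_k = 0 for k >= 1.
Equations for k = 0 and k = 1 (AR order 1):
  gamma(0) = phi_1 gamma(1) + c_0
  gamma(1) = phi_1 gamma(0) + c_1
Substituting the second into the first: gamma(0) (1 - phi_1^2) = c_0 + phi_1 c_1, so
  gamma(0) = c_0 / (1 - phi_1^2) = 4 / (1 - (0.427)^2) = 4 / 0.817671 = 4.891943.
  gamma(1) = phi_1 gamma(0) = (0.427)(4.891943) = 2.08886.
Therefore gamma(1) = 2.0889 (to 4 decimal places).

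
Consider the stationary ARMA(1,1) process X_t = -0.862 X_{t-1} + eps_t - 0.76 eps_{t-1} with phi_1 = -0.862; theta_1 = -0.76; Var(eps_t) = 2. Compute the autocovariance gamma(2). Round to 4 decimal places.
\gamma(2) = 18.0119

Multiply the model equation by X_{t-k} and take expectations. With theta_0 = psi_0 = 1 and psi_j the MA(infinity) weights, this gives
  gamma(k) - sum_i phi_i gamma(k-i) = c_k,
  c_k = sigma^2 * sum_{j=k..q} theta_j psi_{j-k}   (c_k = 0 for k > q),
using gamma(-m) = gamma(m).
psi-weights needed (psi_j = theta_j + sum_i phi_i psi_{j-i}):
  psi_1 = theta_1 + phi_1 = -0.76 + (-0.862) = -1.622
Right-hand sides:
  c_0 = sigma^2 (1 + theta_1 psi_1) = 2 * (1 + (-0.76)(-1.622)) = 2 * 2.23272 = 4.46544
  c_1 = sigma^2 theta_1 = 2 * (-0.76) = -1.52
  c_2 = 0
Equations for k = 0 and k = 1 (AR order 1):
  gamma(0) = phi_1 gamma(1) + c_0
  gamma(1) = phi_1 gamma(0) + c_1
Substituting the second into the first: gamma(0) (1 - phi_1^2) = c_0 + phi_1 c_1, so
  gamma(0) = (c_0 + phi_1 c_1) / (1 - phi_1^2) = (4.46544 + (-0.862)(-1.52)) / (1 - (-0.862)^2) = 5.77568 / 0.256956 = 22.477311.
  gamma(1) = phi_1 gamma(0) + c_1 = (-0.862)(22.477311) + (-1.52) = -20.895442.
For k = 2 (> q): gamma(2) = phi_1 gamma(1) = (-0.862)(-20.895442) = 18.011871.
Therefore gamma(2) = 18.0119 (to 4 decimal places).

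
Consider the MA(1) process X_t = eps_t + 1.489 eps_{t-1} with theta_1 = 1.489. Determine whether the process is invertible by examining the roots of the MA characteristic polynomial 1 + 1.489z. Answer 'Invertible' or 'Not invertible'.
\text{Not invertible}

The MA(q) characteristic polynomial is P(z) = 1 + 1.489z.
Invertibility requires all roots to lie outside the unit circle, i.e. |z| > 1 for every root.
This is linear in z: 1 + (1.489) z = 0  =>  z = -1/(1.489) = -0.671592,  |z| = 0.671592.
Moduli of all roots: 0.6716.
All moduli strictly greater than 1? No.
Verdict: Not invertible.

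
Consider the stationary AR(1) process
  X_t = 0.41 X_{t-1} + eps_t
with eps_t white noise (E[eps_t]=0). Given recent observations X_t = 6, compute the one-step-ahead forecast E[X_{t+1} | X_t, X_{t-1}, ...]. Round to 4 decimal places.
E[X_{t+1} \mid \mathcal F_t] = 2.4600

For an AR(p) model X_t = c + sum_i phi_i X_{t-i} + eps_t, the
one-step-ahead conditional mean is
  E[X_{t+1} | X_t, ...] = c + sum_i phi_i X_{t+1-i}.
Substitute known values:
  E[X_{t+1} | ...] = (0.41) * (6)
                   = 2.4600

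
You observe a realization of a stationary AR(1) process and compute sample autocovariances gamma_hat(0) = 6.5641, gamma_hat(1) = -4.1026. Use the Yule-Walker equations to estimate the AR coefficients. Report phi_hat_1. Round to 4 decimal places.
\hat\phi_{1} = -0.6250

The Yule-Walker equations for an AR(p) process read, in matrix form,
  Gamma_p phi = r_p,   with   (Gamma_p)_{ij} = gamma(|i - j|),
                       (r_p)_i = gamma(i),   i,j = 1..p.
Substitute the sample gammas (Toeplitz matrix and right-hand side of size 1):
  Gamma_p = [[6.5641]]
  r_p     = [-4.1026]
With p = 1 this is the single equation gamma(0) phi_1 = gamma(1):
  phi_hat_1 = gamma(1) / gamma(0) = -4.1026 / 6.5641 = -0.6250.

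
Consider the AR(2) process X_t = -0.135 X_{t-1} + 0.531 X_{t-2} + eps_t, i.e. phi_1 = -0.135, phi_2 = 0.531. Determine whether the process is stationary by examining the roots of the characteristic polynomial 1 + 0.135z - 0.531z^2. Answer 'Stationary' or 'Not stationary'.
\text{Stationary}

The AR(p) characteristic polynomial is P(z) = 1 + 0.135z - 0.531z^2.
Stationarity requires all roots to lie outside the unit circle, i.e. |z| > 1 for every root.
Set 1 + (0.135) z + (-0.531) z^2 = 0, i.e. a z^2 + b z + c = 0 with a = -0.531, b = 0.135, c = 1.
Discriminant D = b^2 - 4ac = (0.135)^2 - 4*(-0.531)*1 = 0.018225 - (-2.124) = 2.142225.
D >= 0, so the roots are real: z = (-b +/- sqrt(D)) / (2a) = (-0.135 +/- 1.463634) / (-1.062).
  z_1 = (-0.135 + 1.463634) / (-1.062) = -1.2511,   |z_1| = 1.2511.
  z_2 = (-0.135 - 1.463634) / (-1.062) = 1.5053,   |z_2| = 1.5053.
Moduli of all roots: 1.2511, 1.5053.
All moduli strictly greater than 1? Yes.
Verdict: Stationary.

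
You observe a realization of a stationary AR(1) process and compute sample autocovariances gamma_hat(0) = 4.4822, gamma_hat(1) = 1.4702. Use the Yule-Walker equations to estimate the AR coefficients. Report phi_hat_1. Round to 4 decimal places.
\hat\phi_{1} = 0.3280

The Yule-Walker equations for an AR(p) process read, in matrix form,
  Gamma_p phi = r_p,   with   (Gamma_p)_{ij} = gamma(|i - j|),
                       (r_p)_i = gamma(i),   i,j = 1..p.
Substitute the sample gammas (Toeplitz matrix and right-hand side of size 1):
  Gamma_p = [[4.4822]]
  r_p     = [1.4702]
With p = 1 this is the single equation gamma(0) phi_1 = gamma(1):
  phi_hat_1 = gamma(1) / gamma(0) = 1.4702 / 4.4822 = 0.3280.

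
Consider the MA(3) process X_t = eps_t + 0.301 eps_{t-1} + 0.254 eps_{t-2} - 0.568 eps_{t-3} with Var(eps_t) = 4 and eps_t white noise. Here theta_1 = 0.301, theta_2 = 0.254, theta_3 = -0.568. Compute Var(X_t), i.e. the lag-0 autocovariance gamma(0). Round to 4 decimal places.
\gamma(0) = 5.9110

For an MA(q) process X_t = eps_t + sum_i theta_i eps_{t-i} with
Var(eps_t) = sigma^2, the variance is
  gamma(0) = sigma^2 * (1 + sum_i theta_i^2).
  sum_i theta_i^2 = (0.301)^2 + (0.254)^2 + (-0.568)^2 = 0.090601 + 0.064516 + 0.322624 = 0.477741.
  gamma(0) = 4 * (1 + 0.477741) = 4 * 1.477741 = 5.910964, which rounds to 5.9110.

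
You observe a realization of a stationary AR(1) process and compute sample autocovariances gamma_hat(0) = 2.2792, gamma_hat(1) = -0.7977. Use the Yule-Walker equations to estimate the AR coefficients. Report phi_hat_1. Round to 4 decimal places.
\hat\phi_{1} = -0.3500

The Yule-Walker equations for an AR(p) process read, in matrix form,
  Gamma_p phi = r_p,   with   (Gamma_p)_{ij} = gamma(|i - j|),
                       (r_p)_i = gamma(i),   i,j = 1..p.
Substitute the sample gammas (Toeplitz matrix and right-hand side of size 1):
  Gamma_p = [[2.2792]]
  r_p     = [-0.7977]
With p = 1 this is the single equation gamma(0) phi_1 = gamma(1):
  phi_hat_1 = gamma(1) / gamma(0) = -0.7977 / 2.2792 = -0.3500.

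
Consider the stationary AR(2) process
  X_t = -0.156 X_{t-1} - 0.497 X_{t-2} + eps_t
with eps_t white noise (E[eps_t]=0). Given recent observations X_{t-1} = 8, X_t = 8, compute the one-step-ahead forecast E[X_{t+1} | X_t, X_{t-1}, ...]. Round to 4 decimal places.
E[X_{t+1} \mid \mathcal F_t] = -5.2240

For an AR(p) model X_t = c + sum_i phi_i X_{t-i} + eps_t, the
one-step-ahead conditional mean is
  E[X_{t+1} | X_t, ...] = c + sum_i phi_i X_{t+1-i}.
Substitute known values:
  E[X_{t+1} | ...] = (-0.156) * (8) + (-0.497) * (8)
                   = -5.2240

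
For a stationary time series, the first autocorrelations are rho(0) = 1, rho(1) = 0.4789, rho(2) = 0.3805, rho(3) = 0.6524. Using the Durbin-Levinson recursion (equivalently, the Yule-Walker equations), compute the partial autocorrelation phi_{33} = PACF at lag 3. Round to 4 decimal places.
\phi_{33} = 0.5560

The PACF at lag k is phi_{kk}, the last component of the solution
to the Yule-Walker system G_k phi = r_k where
  (G_k)_{ij} = rho(|i - j|), (r_k)_i = rho(i), i,j = 1..k.
Equivalently, Durbin-Levinson gives phi_{kk} iteratively:
  phi_{11} = rho(1)
  phi_{kk} = [rho(k) - sum_{j=1..k-1} phi_{k-1,j} rho(k-j)]
            / [1 - sum_{j=1..k-1} phi_{k-1,j} rho(j)],
  phi_{k,j} = phi_{k-1,j} - phi_{kk} phi_{k-1,k-j},  j = 1..k-1.
Step k = 1:
  phi_11 = rho(1) = 0.4789.
Step k = 2:
  phi_22 = [rho(2) - phi_11 rho(1)] / [1 - phi_11 rho(1)] = [0.3805 - (0.4789)(0.4789)] / [1 - (0.4789)(0.4789)]
         = 0.15115479 / 0.77065479 = 0.196138.
  Update: phi_21 = phi_11 - phi_22 phi_11 = 0.4789 - (0.196138)(0.4789) = 0.384969.
Step k = 3:
  phi_33 = [rho(3) - phi_21 rho(2) - phi_22 rho(1)] / [1 - phi_21 rho(1) - phi_22 rho(2)]
    numerator   = 0.6524 - (0.384969)(0.3805) - (0.196138)(0.4789) = 0.41198857
    denominator = 1 - (0.384969)(0.4789) - (0.196138)(0.3805) = 0.74100757
  phi_33 = 0.41198857 / 0.74100757 = 0.556.
Therefore phi_{33} = 0.5560.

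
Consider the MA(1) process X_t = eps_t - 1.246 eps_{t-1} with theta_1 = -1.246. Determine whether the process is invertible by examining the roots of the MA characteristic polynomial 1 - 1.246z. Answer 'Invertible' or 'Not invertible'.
\text{Not invertible}

The MA(q) characteristic polynomial is P(z) = 1 - 1.246z.
Invertibility requires all roots to lie outside the unit circle, i.e. |z| > 1 for every root.
This is linear in z: 1 + (-1.246) z = 0  =>  z = -1/(-1.246) = 0.802568,  |z| = 0.802568.
Moduli of all roots: 0.8026.
All moduli strictly greater than 1? No.
Verdict: Not invertible.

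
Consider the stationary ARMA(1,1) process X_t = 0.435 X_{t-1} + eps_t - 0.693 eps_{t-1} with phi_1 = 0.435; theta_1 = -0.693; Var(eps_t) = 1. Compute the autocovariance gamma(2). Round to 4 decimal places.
\gamma(2) = -0.0967

Multiply the model equation by X_{t-k} and take expectations. With theta_0 = psi_0 = 1 and psi_j the MA(infinity) weights, this gives
  gamma(k) - sum_i phi_i gamma(k-i) = c_k,
  c_k = sigma^2 * sum_{j=k..q} theta_j psi_{j-k}   (c_k = 0 for k > q),
using gamma(-m) = gamma(m).
psi-weights needed (psi_j = theta_j + sum_i phi_i psi_{j-i}):
  psi_1 = theta_1 + phi_1 = -0.693 + (0.435) = -0.258
Right-hand sides:
  c_0 = sigma^2 (1 + theta_1 psi_1) = 1 * (1 + (-0.693)(-0.258)) = 1 * 1.178794 = 1.178794
  c_1 = sigma^2 theta_1 = 1 * (-0.693) = -0.693
  c_2 = 0
Equations for k = 0 and k = 1 (AR order 1):
  gamma(0) = phi_1 gamma(1) + c_0
  gamma(1) = phi_1 gamma(0) + c_1
Substituting the second into the first: gamma(0) (1 - phi_1^2) = c_0 + phi_1 c_1, so
  gamma(0) = (c_0 + phi_1 c_1) / (1 - phi_1^2) = (1.178794 + (0.435)(-0.693)) / (1 - (0.435)^2) = 0.877339 / 0.810775 = 1.082099.
  gamma(1) = phi_1 gamma(0) + c_1 = (0.435)(1.082099) + (-0.693) = -0.222287.
For k = 2 (> q): gamma(2) = phi_1 gamma(1) = (0.435)(-0.222287) = -0.096695.
Therefore gamma(2) = -0.0967 (to 4 decimal places).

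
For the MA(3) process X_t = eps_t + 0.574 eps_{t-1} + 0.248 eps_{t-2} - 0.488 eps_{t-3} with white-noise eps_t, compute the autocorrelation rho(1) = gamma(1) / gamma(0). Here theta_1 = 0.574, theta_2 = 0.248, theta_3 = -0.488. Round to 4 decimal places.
\rho(1) = 0.3654

For an MA(q) process with theta_0 = 1, the autocovariance is
  gamma(k) = sigma^2 * sum_{i=0..q-k} theta_i * theta_{i+k},
and rho(k) = gamma(k) / gamma(0). Sigma^2 cancels.
  numerator   = (1)*(0.574) + (0.574)*(0.248) + (0.248)*(-0.488) = 0.595328.
  denominator = (1)^2 + (0.574)^2 + (0.248)^2 + (-0.488)^2 = 1.629124.
  rho(1) = 0.595328 / 1.629124 = 0.3654.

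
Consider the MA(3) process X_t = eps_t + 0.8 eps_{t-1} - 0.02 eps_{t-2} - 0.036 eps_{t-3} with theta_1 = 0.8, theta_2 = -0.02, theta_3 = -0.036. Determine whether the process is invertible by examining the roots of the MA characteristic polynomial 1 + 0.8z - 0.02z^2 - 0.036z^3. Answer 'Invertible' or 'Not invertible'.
\text{Invertible}

The MA(q) characteristic polynomial is P(z) = 1 + 0.8z - 0.02z^2 - 0.036z^3.
Invertibility requires all roots to lie outside the unit circle, i.e. |z| > 1 for every root.
Degree 3: look for a simple real root z0 first, then factor out (1 - z/z0) and solve the remaining quadratic.
Testing z0 = 5: P(5) = 1 + (0.8)(5) + (-0.02)(5)^2 + (-0.036)(5)^3
  = 1 + (4) + (-0.5) + (-4.5) = 0.  So z_0 = 5 is a root, |z_0| = 5.
Divide out the factor (1 - 0.2 z) = (1 - z/z0) (since 1/z0 = 0.2):
  P(z) = (1 - 0.2 z)(1 + (1) z + (0.18) z^2)
  [check: z-coef 1 - (0.2) = 0.8; z^2-coef 0.18 - (0.2)(1) = -0.02; z^3-coef -(0.2)(0.18) = -0.036.]
Remaining roots from the quadratic factor 1 + (1) z + (0.18) z^2:
  Set 1 + (1) z + (0.18) z^2 = 0, i.e. a z^2 + b z + c = 0 with a = 0.18, b = 1, c = 1.
  Discriminant D = b^2 - 4ac = (1)^2 - 4*(0.18)*1 = 1 - (0.72) = 0.28.
  D >= 0, so the roots are real: z = (-b +/- sqrt(D)) / (2a) = (-1 +/- 0.52915) / (0.36).
    z_1 = (-1 + 0.52915) / (0.36) = -1.3079,   |z_1| = 1.3079.
    z_2 = (-1 - 0.52915) / (0.36) = -4.2476,   |z_2| = 4.2476.
Moduli of all roots: 5.0000, 1.3079, 4.2476.
All moduli strictly greater than 1? Yes.
Verdict: Invertible.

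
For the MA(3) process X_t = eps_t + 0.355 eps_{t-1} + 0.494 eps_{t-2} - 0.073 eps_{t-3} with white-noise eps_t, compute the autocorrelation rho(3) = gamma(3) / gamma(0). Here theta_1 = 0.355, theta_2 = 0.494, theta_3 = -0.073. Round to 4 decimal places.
\rho(3) = -0.0531

For an MA(q) process with theta_0 = 1, the autocovariance is
  gamma(k) = sigma^2 * sum_{i=0..q-k} theta_i * theta_{i+k},
and rho(k) = gamma(k) / gamma(0). Sigma^2 cancels.
  numerator   = (1)*(-0.073) = -0.073.
  denominator = (1)^2 + (0.355)^2 + (0.494)^2 + (-0.073)^2 = 1.37539.
  rho(3) = -0.073 / 1.37539 = -0.0531.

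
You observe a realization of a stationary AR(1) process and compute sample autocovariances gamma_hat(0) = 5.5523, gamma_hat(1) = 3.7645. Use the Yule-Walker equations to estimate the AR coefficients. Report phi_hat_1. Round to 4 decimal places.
\hat\phi_{1} = 0.6780

The Yule-Walker equations for an AR(p) process read, in matrix form,
  Gamma_p phi = r_p,   with   (Gamma_p)_{ij} = gamma(|i - j|),
                       (r_p)_i = gamma(i),   i,j = 1..p.
Substitute the sample gammas (Toeplitz matrix and right-hand side of size 1):
  Gamma_p = [[5.5523]]
  r_p     = [3.7645]
With p = 1 this is the single equation gamma(0) phi_1 = gamma(1):
  phi_hat_1 = gamma(1) / gamma(0) = 3.7645 / 5.5523 = 0.6780.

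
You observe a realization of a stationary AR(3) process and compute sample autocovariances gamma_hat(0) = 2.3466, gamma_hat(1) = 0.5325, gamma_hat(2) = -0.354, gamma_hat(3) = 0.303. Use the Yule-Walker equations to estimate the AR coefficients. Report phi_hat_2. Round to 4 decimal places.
\hat\phi_{2} = -0.2800

The Yule-Walker equations for an AR(p) process read, in matrix form,
  Gamma_p phi = r_p,   with   (Gamma_p)_{ij} = gamma(|i - j|),
                       (r_p)_i = gamma(i),   i,j = 1..p.
Substitute the sample gammas (Toeplitz matrix and right-hand side of size 3):
  Gamma_p = [[2.3466, 0.5325, -0.354], [0.5325, 2.3466, 0.5325], [-0.354, 0.5325, 2.3466]]
  r_p     = [0.5325, -0.354, 0.303]
Written out (R1..R3):
  (R1) 2.3466 phi_1 + 0.5325 phi_2 - 0.354 phi_3 = 0.5325
  (R2) 0.5325 phi_1 + 2.3466 phi_2 + 0.5325 phi_3 = -0.354
  (R3) -0.354 phi_1 + 0.5325 phi_2 + 2.3466 phi_3 = 0.303
Gaussian elimination:
  R2 <- R2 - (0.5325/2.3466) R1 = R2 - (0.226924) R1:  2.225763 phi_2 + 0.612831 phi_3 = -0.474837
  R3 <- R3 - (-0.354/2.3466) R1 = R3 - (-0.150857) R1:  0.612831 phi_2 + 2.293197 phi_3 = 0.383331
  R3 <- R3 - (0.612831/2.225763) R2 = R3 - (0.275335) R2:  2.124463 phi_3 = 0.514071
Back-substitution:
  phi_hat_3 = 0.514071 / 2.124463 = 0.241977
  phi_hat_2 = (-0.474837 - (0.612831)(0.241977)) / 2.225763 = -0.279961
  phi_hat_1 = (0.5325 - (0.5325)(-0.279961) - (-0.354)(0.241977)) / 2.3466 = 0.326958
So phi_hat = [0.3270, -0.2800, 0.2420].
Therefore phi_hat_2 = -0.2800.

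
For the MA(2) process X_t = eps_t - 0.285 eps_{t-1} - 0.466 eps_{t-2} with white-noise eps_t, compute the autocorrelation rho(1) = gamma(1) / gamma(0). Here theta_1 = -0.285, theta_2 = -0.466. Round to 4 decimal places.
\rho(1) = -0.1172

For an MA(q) process with theta_0 = 1, the autocovariance is
  gamma(k) = sigma^2 * sum_{i=0..q-k} theta_i * theta_{i+k},
and rho(k) = gamma(k) / gamma(0). Sigma^2 cancels.
  numerator   = (1)*(-0.285) + (-0.285)*(-0.466) = -0.15219.
  denominator = (1)^2 + (-0.285)^2 + (-0.466)^2 = 1.298381.
  rho(1) = -0.15219 / 1.298381 = -0.1172.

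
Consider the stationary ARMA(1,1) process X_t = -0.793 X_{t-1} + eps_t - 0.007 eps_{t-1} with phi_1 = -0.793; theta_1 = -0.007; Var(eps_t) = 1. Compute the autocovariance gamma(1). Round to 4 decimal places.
\gamma(1) = -2.1674

Multiply the model equation by X_{t-k} and take expectations. With theta_0 = psi_0 = 1 and psi_j the MA(infinity) weights, this gives
  gamma(k) - sum_i phi_i gamma(k-i) = c_k,
  c_k = sigma^2 * sum_{j=k..q} theta_j psi_{j-k}   (c_k = 0 for k > q),
using gamma(-m) = gamma(m).
psi-weights needed (psi_j = theta_j + sum_i phi_i psi_{j-i}):
  psi_1 = theta_1 + phi_1 = -0.007 + (-0.793) = -0.8
Right-hand sides:
  c_0 = sigma^2 (1 + theta_1 psi_1) = 1 * (1 + (-0.007)(-0.8)) = 1 * 1.0056 = 1.0056
  c_1 = sigma^2 theta_1 = 1 * (-0.007) = -0.007
  c_2 = 0
Equations for k = 0 and k = 1 (AR order 1):
  gamma(0) = phi_1 gamma(1) + c_0
  gamma(1) = phi_1 gamma(0) + c_1
Substituting the second into the first: gamma(0) (1 - phi_1^2) = c_0 + phi_1 c_1, so
  gamma(0) = (c_0 + phi_1 c_1) / (1 - phi_1^2) = (1.0056 + (-0.793)(-0.007)) / (1 - (-0.793)^2) = 1.011151 / 0.371151 = 2.724366.
  gamma(1) = phi_1 gamma(0) + c_1 = (-0.793)(2.724366) + (-0.007) = -2.167422.
Therefore gamma(1) = -2.1674 (to 4 decimal places).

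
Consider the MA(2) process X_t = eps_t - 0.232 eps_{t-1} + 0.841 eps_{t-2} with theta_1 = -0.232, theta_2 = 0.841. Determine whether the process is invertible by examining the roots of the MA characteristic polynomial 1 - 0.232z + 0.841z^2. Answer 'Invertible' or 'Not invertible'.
\text{Invertible}

The MA(q) characteristic polynomial is P(z) = 1 - 0.232z + 0.841z^2.
Invertibility requires all roots to lie outside the unit circle, i.e. |z| > 1 for every root.
Set 1 + (-0.232) z + (0.841) z^2 = 0, i.e. a z^2 + b z + c = 0 with a = 0.841, b = -0.232, c = 1.
Discriminant D = b^2 - 4ac = (-0.232)^2 - 4*(0.841)*1 = 0.053824 - (3.364) = -3.310176.
D < 0, so the roots are the complex-conjugate pair z = (-b +/- i sqrt(-D)) / (2a) = 0.1379 +/- 1.0817i.
For a conjugate pair |z|^2 = z * conj(z) = (product of roots) = c/a = 1/(0.841) = 1.189061, so |z| = sqrt(1.189061) = 1.0904 for both roots.
Moduli of all roots: 1.0904, 1.0904.
All moduli strictly greater than 1? Yes.
Verdict: Invertible.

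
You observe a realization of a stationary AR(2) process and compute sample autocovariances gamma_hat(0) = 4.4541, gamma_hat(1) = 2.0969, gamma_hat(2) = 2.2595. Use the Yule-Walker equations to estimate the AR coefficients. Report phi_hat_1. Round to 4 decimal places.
\hat\phi_{1} = 0.2980

The Yule-Walker equations for an AR(p) process read, in matrix form,
  Gamma_p phi = r_p,   with   (Gamma_p)_{ij} = gamma(|i - j|),
                       (r_p)_i = gamma(i),   i,j = 1..p.
Substitute the sample gammas (Toeplitz matrix and right-hand side of size 2):
  Gamma_p = [[4.4541, 2.0969], [2.0969, 4.4541]]
  r_p     = [2.0969, 2.2595]
Written out:
  4.4541 phi_1 + 2.0969 phi_2 = 2.0969
  2.0969 phi_1 + 4.4541 phi_2 = 2.2595
Solve by Cramer's rule:
  det = gamma(0)^2 - gamma(1)^2 = (4.4541)^2 - (2.0969)^2 = 19.83900681 - 4.39698961 = 15.4420172
  phi_hat_1 = [gamma(1) gamma(0) - gamma(1) gamma(2)] / det = [(2.0969)(4.4541) - (2.0969)(2.2595)] / 15.4420172 = 4.60185674 / 15.4420172 = 0.298
  phi_hat_2 = [gamma(0) gamma(2) - gamma(1)^2] / det = [(4.4541)(2.2595) - (2.0969)^2] / 15.4420172 = 5.66704934 / 15.4420172 = 0.367
So phi_hat = [0.2980, 0.3670].
Therefore phi_hat_1 = 0.2980.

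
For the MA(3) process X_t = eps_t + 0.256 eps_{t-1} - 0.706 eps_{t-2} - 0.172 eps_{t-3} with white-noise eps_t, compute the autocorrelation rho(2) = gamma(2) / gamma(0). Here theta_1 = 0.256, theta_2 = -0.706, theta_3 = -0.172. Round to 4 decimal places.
\rho(2) = -0.4707

For an MA(q) process with theta_0 = 1, the autocovariance is
  gamma(k) = sigma^2 * sum_{i=0..q-k} theta_i * theta_{i+k},
and rho(k) = gamma(k) / gamma(0). Sigma^2 cancels.
  numerator   = (1)*(-0.706) + (0.256)*(-0.172) = -0.750032.
  denominator = (1)^2 + (0.256)^2 + (-0.706)^2 + (-0.172)^2 = 1.593556.
  rho(2) = -0.750032 / 1.593556 = -0.4707.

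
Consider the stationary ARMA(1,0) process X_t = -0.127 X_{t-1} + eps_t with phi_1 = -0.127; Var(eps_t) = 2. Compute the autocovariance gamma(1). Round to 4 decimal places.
\gamma(1) = -0.2582

Multiply the model equation by X_{t-k} and take expectations. With theta_0 = psi_0 = 1 and psi_j the MA(infinity) weights, this gives
  gamma(k) - sum_i phi_i gamma(k-i) = c_k,
  c_k = sigma^2 * sum_{j=k..q} theta_j psi_{j-k}   (c_k = 0 for k > q),
using gamma(-m) = gamma(m).
Pure AR (q = 0): c_0 = sigma^2 = 2, c_k = 0 for k >= 1.
Equations for k = 0 and k = 1 (AR order 1):
  gamma(0) = phi_1 gamma(1) + c_0
  gamma(1) = phi_1 gamma(0) + c_1
Substituting the second into the first: gamma(0) (1 - phi_1^2) = c_0 + phi_1 c_1, so
  gamma(0) = c_0 / (1 - phi_1^2) = 2 / (1 - (-0.127)^2) = 2 / 0.983871 = 2.032787.
  gamma(1) = phi_1 gamma(0) = (-0.127)(2.032787) = -0.258164.
Therefore gamma(1) = -0.2582 (to 4 decimal places).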